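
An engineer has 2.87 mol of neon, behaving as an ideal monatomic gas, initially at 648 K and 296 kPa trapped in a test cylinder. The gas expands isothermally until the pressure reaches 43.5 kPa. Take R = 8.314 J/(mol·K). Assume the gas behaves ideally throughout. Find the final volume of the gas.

V₁ = nRT₁/P₁ = 2.87×8.314×648/296 = 52.2 L.
Isothermal: T stays 648 K; PV = const ⇒ V₂ = 355 L, P₂ = 43.5 kPa.

355 L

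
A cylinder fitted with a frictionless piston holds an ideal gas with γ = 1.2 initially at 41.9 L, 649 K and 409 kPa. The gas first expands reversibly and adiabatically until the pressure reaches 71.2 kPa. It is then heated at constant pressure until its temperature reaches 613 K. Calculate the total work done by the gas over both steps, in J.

25000 J

n = P₁V₁/(RT₁) = 409×41.9/(8.314×649) = 3.18 mol.
Step 1 — Adiabatic: T₂/T₁ = (P₂/P₁)^((γ−1)/γ) ⇒ T₂ = 649×(0.174)^0.167 = 485 K; V₂ = 180 L.
ΔU = nCvΔT = 3.18×41.6×(485−649) = -21700 J.
Q = 0 for an adiabatic process, so W = −ΔU = 21700 J.
State after step 1: P = 71.2 kPa, V = 180 L, T = 485 K.
Step 2 — Isobaric: P stays 71.2 kPa; V/T = const ⇒ T₂ = 613 K, V₂ = 227 L.
W = PΔV = 71.2×(227−180) kPa·L = 3380 J.
ΔU = nCvΔT = 3.18×41.6×(613−485) = 16900 J.
Q = ΔU + W = nCpΔT = 20300 J.
Net over both steps: W = 25000 J, Q = 20300 J, ΔU = -4750 J.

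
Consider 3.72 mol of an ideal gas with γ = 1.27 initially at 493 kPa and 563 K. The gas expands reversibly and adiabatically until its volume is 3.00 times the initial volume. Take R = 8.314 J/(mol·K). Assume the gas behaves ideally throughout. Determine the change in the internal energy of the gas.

-16600 J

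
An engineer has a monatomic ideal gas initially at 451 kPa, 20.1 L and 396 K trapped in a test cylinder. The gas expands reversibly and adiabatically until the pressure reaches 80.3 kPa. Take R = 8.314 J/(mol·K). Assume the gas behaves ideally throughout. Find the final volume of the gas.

56.6 L

Adiabatic: T₂/T₁ = (P₂/P₁)^((γ−1)/γ) ⇒ T₂ = 396×(0.178)^0.400 = 199 K; V₂ = 56.6 L.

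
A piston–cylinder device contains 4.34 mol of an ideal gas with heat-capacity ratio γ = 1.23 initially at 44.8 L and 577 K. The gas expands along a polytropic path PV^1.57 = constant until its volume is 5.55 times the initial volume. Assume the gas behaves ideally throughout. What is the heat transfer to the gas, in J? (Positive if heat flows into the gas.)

-33700 J

P₁ = nRT₁/V₁ = 4.34×8.314×577/44.8 = 465 kPa.
Polytropic n=1.57: T₂ = T₁(V₁/V₂)^(n−1) = 577×(0.180)^0.57 = 217 K; P₂ = P₁(V₁/V₂)^n = 31.5 kPa.
W = (P₁V₁−P₂V₂)/(n−1) = (465×44.8−31.5×249)/0.57 = 22800 J.
ΔU = nCvΔT = 4.34×36.1×(217−577) = -56400 J.
Q = ΔU + W = -33700 J.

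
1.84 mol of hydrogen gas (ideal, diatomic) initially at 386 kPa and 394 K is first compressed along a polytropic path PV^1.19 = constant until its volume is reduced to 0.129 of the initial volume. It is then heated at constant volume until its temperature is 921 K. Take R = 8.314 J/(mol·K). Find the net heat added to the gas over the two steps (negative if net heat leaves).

V₁ = nRT₁/P₁ = 1.84×8.314×394/386 = 15.6 L.
Step 1 — Polytropic n=1.19: T₂ = T₁(V₁/V₂)^(n−1) = 394×(7.75)^0.19 = 581 K; P₂ = P₁(V₁/V₂)^n = 4420 kPa.
W = (P₁V₁−P₂V₂)/(n−1) = (386×15.6−4420×2.01)/0.19 = -15100 J.
ΔU = nCvΔT = 1.84×20.8×(581−394) = 7170 J.
Q = ΔU + W = -7920 J.
State after step 1: P = 4420 kPa, V = 2.01 L, T = 581 K.
Step 2 — Isochoric: V stays 2.01 L; P/T = const ⇒ T₂ = 921 K, P₂ = 6990 kPa.
W = 0 (no volume change).
ΔU = nCvΔT = 1.84×20.8×(921−581) = 13000 J.
Q = ΔU = 13000 J.
Net over both steps: W = -15100 J, Q = 5070 J, ΔU = 20200 J.

5070 J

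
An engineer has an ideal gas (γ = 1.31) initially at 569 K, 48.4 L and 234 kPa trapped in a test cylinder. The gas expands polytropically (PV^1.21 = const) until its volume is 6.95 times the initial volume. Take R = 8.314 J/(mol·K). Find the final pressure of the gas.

22.4 kPa

Polytropic n=1.21: T₂ = T₁(V₁/V₂)^(n−1) = 569×(0.144)^0.21 = 379 K; P₂ = P₁(V₁/V₂)^n = 22.4 kPa.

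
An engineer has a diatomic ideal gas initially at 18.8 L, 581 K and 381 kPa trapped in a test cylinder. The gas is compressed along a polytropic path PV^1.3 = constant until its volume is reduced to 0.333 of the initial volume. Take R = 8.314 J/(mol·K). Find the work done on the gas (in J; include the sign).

9330 J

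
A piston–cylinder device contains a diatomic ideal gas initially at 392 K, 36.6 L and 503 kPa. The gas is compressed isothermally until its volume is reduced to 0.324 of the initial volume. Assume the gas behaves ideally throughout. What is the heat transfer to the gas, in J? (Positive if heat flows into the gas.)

-20700 J

n = P₁V₁/(RT₁) = 503×36.6/(8.314×392) = 5.65 mol.
Isothermal: T stays 392 K; PV = const ⇒ V₂ = 11.9 L, P₂ = 1550 kPa.
ΔU = 0 (ideal gas, T constant).
W = nRT ln(V₂/V₁) = 5.65×8.314×392×ln(0.324) = -20700 J.
Q = ΔU + W = -20700 J.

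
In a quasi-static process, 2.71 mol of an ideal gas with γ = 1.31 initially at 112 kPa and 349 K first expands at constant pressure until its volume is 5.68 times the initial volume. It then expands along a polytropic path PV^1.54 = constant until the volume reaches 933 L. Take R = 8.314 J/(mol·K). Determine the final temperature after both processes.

V₁ = nRT₁/P₁ = 2.71×8.314×349/112 = 70.2 L.
Step 1 — Isobaric: P stays 112 kPa; V/T = const ⇒ T₂ = 1980 K, V₂ = 399 L.
W = PΔV = 112×(399−70.2) kPa·L = 36800 J.
ΔU = nCvΔT = 2.71×26.8×(1980−349) = 119000 J.
Q = ΔU + W = nCpΔT = 156000 J.
State after step 1: P = 112 kPa, V = 399 L, T = 1980 K.
Step 2 — Polytropic n=1.54: T₂ = T₁(V₁/V₂)^(n−1) = 1980×(0.427)^0.54 = 1250 K; P₂ = P₁(V₁/V₂)^n = 30.3 kPa.
W = (P₁V₁−P₂V₂)/(n−1) = (112×399−30.3×933)/0.54 = 30400 J.
ΔU = nCvΔT = 2.71×26.8×(1250−1980) = -53000 J.
Q = ΔU + W = -22600 J.
Net over both steps: W = 67200 J, Q = 133000 J, ΔU = 65700 J.

1250 K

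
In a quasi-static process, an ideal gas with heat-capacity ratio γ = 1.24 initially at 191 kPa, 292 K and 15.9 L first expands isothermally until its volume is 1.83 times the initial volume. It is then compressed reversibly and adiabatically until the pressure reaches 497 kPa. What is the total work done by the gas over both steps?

-2630 J

n = P₁V₁/(RT₁) = 191×15.9/(8.314×292) = 1.25 mol.
Step 1 — Isothermal: T stays 292 K; PV = const ⇒ V₂ = 29.1 L, P₂ = 104 kPa.
ΔU = 0 (ideal gas, T constant).
W = nRT ln(V₂/V₁) = 1.25×8.314×292×ln(1.83) = 1840 J.
Q = ΔU + W = 1840 J.
State after step 1: P = 104 kPa, V = 29.1 L, T = 292 K.
Step 2 — Adiabatic: T₂/T₁ = (P₂/P₁)^((γ−1)/γ) ⇒ T₂ = 292×(4.76)^0.194 = 395 K; V₂ = 8.27 L.
ΔU = nCvΔT = 1.25×34.6×(395−292) = 4460 J.
Q = 0 for an adiabatic process, so W = −ΔU = -4460 J.
Net over both steps: W = -2630 J, Q = 1840 J, ΔU = 4460 J.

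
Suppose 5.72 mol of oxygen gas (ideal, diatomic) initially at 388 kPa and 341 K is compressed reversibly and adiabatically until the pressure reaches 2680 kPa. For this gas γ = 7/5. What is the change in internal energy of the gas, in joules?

29900 J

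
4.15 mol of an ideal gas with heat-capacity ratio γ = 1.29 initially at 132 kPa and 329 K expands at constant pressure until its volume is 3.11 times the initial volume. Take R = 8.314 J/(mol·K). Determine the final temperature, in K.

V₁ = nRT₁/P₁ = 4.15×8.314×329/132 = 86.0 L.
Isobaric: P stays 132 kPa; V/T = const ⇒ T₂ = 1020 K, V₂ = 267 L.

1020 K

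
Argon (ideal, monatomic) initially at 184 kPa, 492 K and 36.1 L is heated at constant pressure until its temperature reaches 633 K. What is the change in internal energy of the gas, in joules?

2860 J

n = P₁V₁/(RT₁) = 184×36.1/(8.314×492) = 1.62 mol.
Isobaric: P stays 184 kPa; V/T = const ⇒ T₂ = 633 K, V₂ = 46.4 L.
For an ideal gas ΔU = nCvΔT with Cv = (3/2)R = 12.5 J/(mol·K).
ΔU = 1.62×12.5×(633−492) = 2860 J.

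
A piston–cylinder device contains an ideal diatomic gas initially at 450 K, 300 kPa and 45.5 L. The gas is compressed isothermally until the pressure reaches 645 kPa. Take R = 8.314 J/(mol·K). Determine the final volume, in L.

21.2 L

Isothermal: T stays 450 K; PV = const ⇒ V₂ = 21.2 L, P₂ = 645 kPa.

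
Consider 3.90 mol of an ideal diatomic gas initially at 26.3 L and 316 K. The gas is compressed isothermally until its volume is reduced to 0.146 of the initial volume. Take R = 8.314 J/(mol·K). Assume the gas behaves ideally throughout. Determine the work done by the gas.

P₁ = nRT₁/V₁ = 3.90×8.314×316/26.3 = 390 kPa.
Isothermal: T stays 316 K; PV = const ⇒ V₂ = 3.84 L, P₂ = 2670 kPa.
W = nRT ln(V₂/V₁) = 3.90×8.314×316×ln(0.146) = -19700 J.

-19700 J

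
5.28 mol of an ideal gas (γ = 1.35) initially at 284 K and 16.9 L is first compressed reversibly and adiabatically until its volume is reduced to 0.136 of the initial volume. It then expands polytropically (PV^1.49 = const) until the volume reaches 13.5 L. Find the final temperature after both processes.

240 K

P₁ = nRT₁/V₁ = 5.28×8.314×284/16.9 = 738 kPa.
Step 1 — Adiabatic: TV^(γ−1) = const ⇒ T₂ = 284×(7.35)^0.350 = 571 K; PV^γ = const ⇒ P₂ = 10900 kPa.
ΔU = nCvΔT = 5.28×23.8×(571−284) = 36000 J.
Q = 0 for an adiabatic process, so W = −ΔU = -36000 J.
State after step 1: P = 10900 kPa, V = 2.30 L, T = 571 K.
Step 2 — Polytropic n=1.49: T₂ = T₁(V₁/V₂)^(n−1) = 571×(0.170)^0.49 = 240 K; P₂ = P₁(V₁/V₂)^n = 780 kPa.
W = (P₁V₁−P₂V₂)/(n−1) = (10900×2.30−780×13.5)/0.49 = 29700 J.
ΔU = nCvΔT = 5.28×23.8×(240−571) = -41500 J.
Q = ΔU + W = -11900 J.
Net over both steps: W = -6320 J, Q = -11900 J, ΔU = -5550 J.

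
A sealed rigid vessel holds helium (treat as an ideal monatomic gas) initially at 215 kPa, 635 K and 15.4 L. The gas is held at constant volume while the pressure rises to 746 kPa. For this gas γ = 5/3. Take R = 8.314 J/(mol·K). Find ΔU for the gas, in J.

12300 J

n = P₁V₁/(RT₁) = 215×15.4/(8.314×635) = 0.627 mol.
Isochoric: V stays 15.4 L; P/T = const ⇒ T₂ = 2200 K, P₂ = 746 kPa.
For an ideal gas ΔU = nCvΔT with Cv = (3/2)R = 12.5 J/(mol·K).
ΔU = 0.627×12.5×(2200−635) = 12300 J.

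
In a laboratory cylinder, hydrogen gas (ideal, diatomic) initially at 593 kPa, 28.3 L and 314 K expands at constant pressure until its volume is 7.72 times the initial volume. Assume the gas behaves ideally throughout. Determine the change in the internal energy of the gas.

n = P₁V₁/(RT₁) = 593×28.3/(8.314×314) = 6.43 mol.
Isobaric: P stays 593 kPa; V/T = const ⇒ T₂ = 2420 K, V₂ = 218 L.
For an ideal gas ΔU = nCvΔT with Cv = (5/2)R = 20.8 J/(mol·K).
ΔU = 6.43×20.8×(2420−314) = 282000 J.

282000 J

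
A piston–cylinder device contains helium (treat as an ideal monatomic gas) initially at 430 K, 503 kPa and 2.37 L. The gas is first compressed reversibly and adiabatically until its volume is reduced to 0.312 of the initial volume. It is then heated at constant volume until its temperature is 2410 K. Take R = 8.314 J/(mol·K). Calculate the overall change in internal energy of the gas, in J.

n = P₁V₁/(RT₁) = 503×2.37/(8.314×430) = 0.333 mol.
Step 1 — Adiabatic: TV^(γ−1) = const ⇒ T₂ = 430×(3.21)^0.667 = 935 K; PV^γ = const ⇒ P₂ = 3500 kPa.
ΔU = nCvΔT = 0.333×12.5×(935−430) = 2100 J.
Q = 0 for an adiabatic process, so W = −ΔU = -2100 J.
State after step 1: P = 3500 kPa, V = 0.739 L, T = 935 K.
Step 2 — Isochoric: V stays 0.739 L; P/T = const ⇒ T₂ = 2410 K, P₂ = 9040 kPa.
W = 0 (no volume change).
ΔU = nCvΔT = 0.333×12.5×(2410−935) = 6130 J.
Q = ΔU = 6130 J.
Net over both steps: W = -2100 J, Q = 6130 J, ΔU = 8230 J.

8230 J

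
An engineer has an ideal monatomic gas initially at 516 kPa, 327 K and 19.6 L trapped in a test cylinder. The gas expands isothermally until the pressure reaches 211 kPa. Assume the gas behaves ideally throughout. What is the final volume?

Isothermal: T stays 327 K; PV = const ⇒ V₂ = 47.9 L, P₂ = 211 kPa.

47.9 L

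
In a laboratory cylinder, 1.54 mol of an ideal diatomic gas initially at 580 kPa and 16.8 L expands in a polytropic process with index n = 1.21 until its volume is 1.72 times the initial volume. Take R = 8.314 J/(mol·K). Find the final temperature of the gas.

679 K

T₁ = P₁V₁/(nR) = 580×16.8/(1.54×8.314) = 761 K.
Polytropic n=1.21: T₂ = T₁(V₁/V₂)^(n−1) = 761×(0.581)^0.21 = 679 K; P₂ = P₁(V₁/V₂)^n = 301 kPa.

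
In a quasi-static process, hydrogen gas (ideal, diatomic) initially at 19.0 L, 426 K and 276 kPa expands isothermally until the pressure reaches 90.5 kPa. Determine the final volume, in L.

Isothermal: T stays 426 K; PV = const ⇒ V₂ = 57.9 L, P₂ = 90.5 kPa.

57.9 L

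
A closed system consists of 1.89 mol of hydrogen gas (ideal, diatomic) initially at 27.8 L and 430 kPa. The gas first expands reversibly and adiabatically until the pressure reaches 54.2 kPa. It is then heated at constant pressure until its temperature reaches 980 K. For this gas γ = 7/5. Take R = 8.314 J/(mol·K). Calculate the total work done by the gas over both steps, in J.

T₁ = P₁V₁/(nR) = 430×27.8/(1.89×8.314) = 761 K.
Step 1 — Adiabatic: T₂/T₁ = (P₂/P₁)^((γ−1)/γ) ⇒ T₂ = 761×(0.126)^0.286 = 421 K; V₂ = 122 L.
ΔU = nCvΔT = 1.89×20.8×(421−761) = -13300 J.
Q = 0 for an adiabatic process, so W = −ΔU = 13300 J.
State after step 1: P = 54.2 kPa, V = 122 L, T = 421 K.
Step 2 — Isobaric: P stays 54.2 kPa; V/T = const ⇒ T₂ = 980 K, V₂ = 284 L.
W = PΔV = 54.2×(284−122) kPa·L = 8780 J.
ΔU = nCvΔT = 1.89×20.8×(980−421) = 22000 J.
Q = ΔU + W = nCpΔT = 30700 J.
Net over both steps: W = 22100 J, Q = 30700 J, ΔU = 8610 J.

22100 J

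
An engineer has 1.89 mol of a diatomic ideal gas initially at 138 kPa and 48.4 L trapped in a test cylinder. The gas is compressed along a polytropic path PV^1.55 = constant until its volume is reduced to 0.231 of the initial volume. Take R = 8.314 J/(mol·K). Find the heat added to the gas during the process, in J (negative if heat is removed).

5640 J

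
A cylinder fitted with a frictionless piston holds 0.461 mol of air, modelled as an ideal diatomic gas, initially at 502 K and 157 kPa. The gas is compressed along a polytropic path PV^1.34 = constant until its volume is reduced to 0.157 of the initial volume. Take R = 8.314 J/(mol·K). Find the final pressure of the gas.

1880 kPa

V₁ = nRT₁/P₁ = 0.461×8.314×502/157 = 12.3 L.
Polytropic n=1.34: T₂ = T₁(V₁/V₂)^(n−1) = 502×(6.37)^0.34 = 942 K; P₂ = P₁(V₁/V₂)^n = 1880 kPa.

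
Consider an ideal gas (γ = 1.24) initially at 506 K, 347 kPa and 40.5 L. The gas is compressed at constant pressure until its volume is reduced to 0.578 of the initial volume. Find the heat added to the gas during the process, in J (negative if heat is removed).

n = P₁V₁/(RT₁) = 347×40.5/(8.314×506) = 3.34 mol.
Isobaric: P stays 347 kPa; V/T = const ⇒ T₂ = 292 K, V₂ = 23.4 L.
W = PΔV = 347×(23.4−40.5) kPa·L = -5930 J.
ΔU = nCvΔT = 3.34×34.6×(292−506) = -24700 J.
Q = ΔU + W = nCpΔT = -30600 J.

-30600 J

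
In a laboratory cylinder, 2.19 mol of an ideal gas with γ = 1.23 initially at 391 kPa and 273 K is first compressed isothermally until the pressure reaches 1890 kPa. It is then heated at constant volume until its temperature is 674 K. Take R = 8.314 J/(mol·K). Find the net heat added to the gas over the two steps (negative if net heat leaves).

V₁ = nRT₁/P₁ = 2.19×8.314×273/391 = 12.7 L.
Step 1 — Isothermal: T stays 273 K; PV = const ⇒ V₂ = 2.63 L, P₂ = 1890 kPa.
ΔU = 0 (ideal gas, T constant).
W = nRT ln(V₂/V₁) = 2.19×8.314×273×ln(0.207) = -7830 J.
Q = ΔU + W = -7830 J.
State after step 1: P = 1890 kPa, V = 2.63 L, T = 273 K.
Step 2 — Isochoric: V stays 2.63 L; P/T = const ⇒ T₂ = 674 K, P₂ = 4670 kPa.
W = 0 (no volume change).
ΔU = nCvΔT = 2.19×36.1×(674−273) = 31700 J.
Q = ΔU = 31700 J.
Net over both steps: W = -7830 J, Q = 23900 J, ΔU = 31700 J.

23900 J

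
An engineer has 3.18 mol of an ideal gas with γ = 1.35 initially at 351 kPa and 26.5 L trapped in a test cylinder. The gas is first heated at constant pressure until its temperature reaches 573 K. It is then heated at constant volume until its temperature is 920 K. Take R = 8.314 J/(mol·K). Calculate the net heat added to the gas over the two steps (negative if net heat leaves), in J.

T₁ = P₁V₁/(nR) = 351×26.5/(3.18×8.314) = 352 K.
Step 1 — Isobaric: P stays 351 kPa; V/T = const ⇒ T₂ = 573 K, V₂ = 43.2 L.
W = PΔV = 351×(43.2−26.5) kPa·L = 5850 J.
ΔU = nCvΔT = 3.18×23.8×(573−352) = 16700 J.
Q = ΔU + W = nCpΔT = 22600 J.
State after step 1: P = 351 kPa, V = 43.2 L, T = 573 K.
Step 2 — Isochoric: V stays 43.2 L; P/T = const ⇒ T₂ = 920 K, P₂ = 564 kPa.
W = 0 (no volume change).
ΔU = nCvΔT = 3.18×23.8×(920−573) = 26200 J.
Q = ΔU = 26200 J.
Net over both steps: W = 5850 J, Q = 48800 J, ΔU = 42900 J.

48800 J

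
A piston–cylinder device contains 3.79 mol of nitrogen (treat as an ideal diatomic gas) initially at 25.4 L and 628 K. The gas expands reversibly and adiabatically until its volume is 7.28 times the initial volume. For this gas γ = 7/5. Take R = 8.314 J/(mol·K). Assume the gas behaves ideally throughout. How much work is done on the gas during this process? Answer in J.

P₁ = nRT₁/V₁ = 3.79×8.314×628/25.4 = 779 kPa.
Adiabatic: TV^(γ−1) = const ⇒ T₂ = 628×(0.137)^0.400 = 284 K; PV^γ = const ⇒ P₂ = 48.4 kPa.
ΔU = nCvΔT = 3.79×20.8×(284−628) = -27100 J.
Q = 0 for an adiabatic process, so W = −ΔU = 27100 J.
Work done on the gas = −W_by = -27100 J.

-27100 J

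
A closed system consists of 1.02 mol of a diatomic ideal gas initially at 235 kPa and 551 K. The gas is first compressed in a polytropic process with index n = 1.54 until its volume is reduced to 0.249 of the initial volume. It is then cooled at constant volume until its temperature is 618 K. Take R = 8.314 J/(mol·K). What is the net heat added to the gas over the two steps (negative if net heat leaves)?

-8260 J

V₁ = nRT₁/P₁ = 1.02×8.314×551/235 = 19.9 L.
Step 1 — Polytropic n=1.54: T₂ = T₁(V₁/V₂)^(n−1) = 551×(4.02)^0.54 = 1170 K; P₂ = P₁(V₁/V₂)^n = 2000 kPa.
W = (P₁V₁−P₂V₂)/(n−1) = (235×19.9−2000×4.95)/0.54 = -9680 J.
ΔU = nCvΔT = 1.02×20.8×(1170−551) = 13100 J.
Q = ΔU + W = 3390 J.
State after step 1: P = 2000 kPa, V = 4.95 L, T = 1170 K.
Step 2 — Isochoric: V stays 4.95 L; P/T = const ⇒ T₂ = 618 K, P₂ = 1060 kPa.
W = 0 (no volume change).
ΔU = nCvΔT = 1.02×20.8×(618−1170) = -11600 J.
Q = ΔU = -11600 J.
Net over both steps: W = -9680 J, Q = -8260 J, ΔU = 1420 J.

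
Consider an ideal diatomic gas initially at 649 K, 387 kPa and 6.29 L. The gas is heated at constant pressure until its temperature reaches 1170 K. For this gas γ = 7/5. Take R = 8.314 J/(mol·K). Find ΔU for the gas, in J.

n = P₁V₁/(RT₁) = 387×6.29/(8.314×649) = 0.451 mol.
Isobaric: P stays 387 kPa; V/T = const ⇒ T₂ = 1170 K, V₂ = 11.3 L.
For an ideal gas ΔU = nCvΔT with Cv = (5/2)R = 20.8 J/(mol·K).
ΔU = 0.451×20.8×(1170−649) = 4890 J.

4890 J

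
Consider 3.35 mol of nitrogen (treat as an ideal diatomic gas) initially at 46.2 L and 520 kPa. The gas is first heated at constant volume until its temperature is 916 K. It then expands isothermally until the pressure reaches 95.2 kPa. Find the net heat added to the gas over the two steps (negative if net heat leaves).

48600 J

T₁ = P₁V₁/(nR) = 520×46.2/(3.35×8.314) = 863 K.
Step 1 — Isochoric: V stays 46.2 L; P/T = const ⇒ T₂ = 916 K, P₂ = 552 kPa.
W = 0 (no volume change).
ΔU = nCvΔT = 3.35×20.8×(916−863) = 3720 J.
Q = ΔU = 3720 J.
State after step 1: P = 552 kPa, V = 46.2 L, T = 916 K.
Step 2 — Isothermal: T stays 916 K; PV = const ⇒ V₂ = 268 L, P₂ = 95.2 kPa.
ΔU = 0 (ideal gas, T constant).
W = nRT ln(V₂/V₁) = 3.35×8.314×916×ln(5.80) = 44800 J.
Q = ΔU + W = 44800 J.
Net over both steps: W = 44800 J, Q = 48600 J, ΔU = 3720 J.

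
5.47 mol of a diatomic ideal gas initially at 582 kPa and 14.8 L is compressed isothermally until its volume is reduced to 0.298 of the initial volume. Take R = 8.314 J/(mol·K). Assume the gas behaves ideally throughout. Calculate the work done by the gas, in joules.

T₁ = P₁V₁/(nR) = 582×14.8/(5.47×8.314) = 189 K.
Isothermal: T stays 189 K; PV = const ⇒ V₂ = 4.41 L, P₂ = 1950 kPa.
W = nRT ln(V₂/V₁) = 5.47×8.314×189×ln(0.298) = -10400 J.

-10400 J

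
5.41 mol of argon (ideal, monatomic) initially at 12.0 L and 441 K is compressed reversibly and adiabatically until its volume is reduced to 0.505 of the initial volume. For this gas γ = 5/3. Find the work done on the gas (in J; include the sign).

P₁ = nRT₁/V₁ = 5.41×8.314×441/12.0 = 1650 kPa.
Adiabatic: TV^(γ−1) = const ⇒ T₂ = 441×(1.98)^0.667 = 695 K; PV^γ = const ⇒ P₂ = 5160 kPa.
ΔU = nCvΔT = 5.41×12.5×(695−441) = 17200 J.
Q = 0 for an adiabatic process, so W = −ΔU = -17200 J.
Work done on the gas = −W_by = 17200 J.

17200 J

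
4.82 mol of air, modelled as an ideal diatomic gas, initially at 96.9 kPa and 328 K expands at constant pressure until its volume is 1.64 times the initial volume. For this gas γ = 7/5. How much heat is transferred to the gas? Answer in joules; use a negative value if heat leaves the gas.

V₁ = nRT₁/P₁ = 4.82×8.314×328/96.9 = 136 L.
Isobaric: P stays 96.9 kPa; V/T = const ⇒ T₂ = 538 K, V₂ = 222 L.
W = PΔV = 96.9×(222−136) kPa·L = 8410 J.
ΔU = nCvΔT = 4.82×20.8×(538−328) = 21000 J.
Q = ΔU + W = nCpΔT = 29400 J.

29400 J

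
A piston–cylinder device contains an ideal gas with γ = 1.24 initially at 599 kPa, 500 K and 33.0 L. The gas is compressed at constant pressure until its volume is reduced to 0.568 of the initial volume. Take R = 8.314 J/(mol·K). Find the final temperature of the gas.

Isobaric: P stays 599 kPa; V/T = const ⇒ T₂ = 284 K, V₂ = 18.7 L.

284 K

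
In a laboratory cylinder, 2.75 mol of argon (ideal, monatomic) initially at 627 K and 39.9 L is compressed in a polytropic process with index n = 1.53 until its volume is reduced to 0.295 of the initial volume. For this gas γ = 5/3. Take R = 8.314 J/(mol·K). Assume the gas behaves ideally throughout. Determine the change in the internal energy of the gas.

19600 J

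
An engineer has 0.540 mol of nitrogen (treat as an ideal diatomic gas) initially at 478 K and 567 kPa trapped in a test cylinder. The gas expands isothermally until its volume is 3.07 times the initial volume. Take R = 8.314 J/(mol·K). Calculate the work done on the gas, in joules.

-2410 J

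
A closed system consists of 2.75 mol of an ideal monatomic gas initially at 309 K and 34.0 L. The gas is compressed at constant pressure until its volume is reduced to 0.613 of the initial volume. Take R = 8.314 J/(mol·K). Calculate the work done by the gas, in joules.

-2730 J

P₁ = nRT₁/V₁ = 2.75×8.314×309/34.0 = 208 kPa.
Isobaric: P stays 208 kPa; V/T = const ⇒ T₂ = 189 K, V₂ = 20.8 L.
W = PΔV = 208×(20.8−34.0) kPa·L = -2730 J.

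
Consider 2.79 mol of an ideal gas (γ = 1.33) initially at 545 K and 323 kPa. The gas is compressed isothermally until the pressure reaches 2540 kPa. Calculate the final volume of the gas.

V₁ = nRT₁/P₁ = 2.79×8.314×545/323 = 39.1 L.
Isothermal: T stays 545 K; PV = const ⇒ V₂ = 4.98 L, P₂ = 2540 kPa.

4.98 L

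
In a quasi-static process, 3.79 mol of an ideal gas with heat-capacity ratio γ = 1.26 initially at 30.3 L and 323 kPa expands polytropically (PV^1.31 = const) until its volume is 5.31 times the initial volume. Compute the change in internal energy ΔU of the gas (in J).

T₁ = P₁V₁/(nR) = 323×30.3/(3.79×8.314) = 311 K.
Polytropic n=1.31: T₂ = T₁(V₁/V₂)^(n−1) = 311×(0.188)^0.31 = 185 K; P₂ = P₁(V₁/V₂)^n = 36.3 kPa.
For an ideal gas ΔU = nCvΔT with Cv = R/(γ−1) = 32.0 J/(mol·K).
ΔU = 3.79×32.0×(185−311) = -15200 J.

-15200 J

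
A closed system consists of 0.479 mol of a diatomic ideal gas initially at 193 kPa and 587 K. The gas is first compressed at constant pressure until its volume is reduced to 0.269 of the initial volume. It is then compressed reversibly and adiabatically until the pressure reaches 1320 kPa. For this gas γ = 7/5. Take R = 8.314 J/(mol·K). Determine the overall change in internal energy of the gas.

-3120 J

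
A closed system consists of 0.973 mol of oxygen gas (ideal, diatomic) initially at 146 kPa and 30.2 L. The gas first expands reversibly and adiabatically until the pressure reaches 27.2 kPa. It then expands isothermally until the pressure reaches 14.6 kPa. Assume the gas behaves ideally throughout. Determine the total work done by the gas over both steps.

T₁ = P₁V₁/(nR) = 146×30.2/(0.973×8.314) = 545 K.
Step 1 — Adiabatic: T₂/T₁ = (P₂/P₁)^((γ−1)/γ) ⇒ T₂ = 545×(0.186)^0.286 = 337 K; V₂ = 100 L.
ΔU = nCvΔT = 0.973×20.8×(337−545) = -4200 J.
Q = 0 for an adiabatic process, so W = −ΔU = 4200 J.
State after step 1: P = 27.2 kPa, V = 100 L, T = 337 K.
Step 2 — Isothermal: T stays 337 K; PV = const ⇒ V₂ = 187 L, P₂ = 14.6 kPa.
ΔU = 0 (ideal gas, T constant).
W = nRT ln(V₂/V₁) = 0.973×8.314×337×ln(1.86) = 1700 J.
Q = ΔU + W = 1700 J.
Net over both steps: W = 5900 J, Q = 1700 J, ΔU = -4200 J.

5900 J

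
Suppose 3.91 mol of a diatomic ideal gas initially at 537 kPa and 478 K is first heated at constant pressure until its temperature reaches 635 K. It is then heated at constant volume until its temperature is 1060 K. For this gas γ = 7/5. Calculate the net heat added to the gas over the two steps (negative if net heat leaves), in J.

52400 J

V₁ = nRT₁/P₁ = 3.91×8.314×478/537 = 28.9 L.
Step 1 — Isobaric: P stays 537 kPa; V/T = const ⇒ T₂ = 635 K, V₂ = 38.4 L.
W = PΔV = 537×(38.4−28.9) kPa·L = 5100 J.
ΔU = nCvΔT = 3.91×20.8×(635−478) = 12800 J.
Q = ΔU + W = nCpΔT = 17900 J.
State after step 1: P = 537 kPa, V = 38.4 L, T = 635 K.
Step 2 — Isochoric: V stays 38.4 L; P/T = const ⇒ T₂ = 1060 K, P₂ = 896 kPa.
W = 0 (no volume change).
ΔU = nCvΔT = 3.91×20.8×(1060−635) = 34500 J.
Q = ΔU = 34500 J.
Net over both steps: W = 5100 J, Q = 52400 J, ΔU = 47300 J.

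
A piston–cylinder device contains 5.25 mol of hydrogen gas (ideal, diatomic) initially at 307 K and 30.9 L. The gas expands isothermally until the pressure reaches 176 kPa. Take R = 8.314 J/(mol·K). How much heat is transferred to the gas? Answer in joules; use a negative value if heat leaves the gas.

P₁ = nRT₁/V₁ = 5.25×8.314×307/30.9 = 434 kPa.
Isothermal: T stays 307 K; PV = const ⇒ V₂ = 76.1 L, P₂ = 176 kPa.
ΔU = 0 (ideal gas, T constant).
W = nRT ln(V₂/V₁) = 5.25×8.314×307×ln(2.46) = 12100 J.
Q = ΔU + W = 12100 J.

12100 J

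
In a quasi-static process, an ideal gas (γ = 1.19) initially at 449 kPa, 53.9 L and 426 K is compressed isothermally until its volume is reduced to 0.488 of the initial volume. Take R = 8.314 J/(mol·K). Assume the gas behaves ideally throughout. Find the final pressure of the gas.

Isothermal: T stays 426 K; PV = const ⇒ V₂ = 26.3 L, P₂ = 920 kPa.

920 kPa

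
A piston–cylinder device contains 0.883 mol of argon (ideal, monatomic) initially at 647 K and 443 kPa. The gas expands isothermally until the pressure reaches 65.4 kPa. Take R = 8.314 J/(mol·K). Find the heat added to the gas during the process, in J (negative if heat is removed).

V₁ = nRT₁/P₁ = 0.883×8.314×647/443 = 10.7 L.
Isothermal: T stays 647 K; PV = const ⇒ V₂ = 72.6 L, P₂ = 65.4 kPa.
ΔU = 0 (ideal gas, T constant).
W = nRT ln(V₂/V₁) = 0.883×8.314×647×ln(6.77) = 9090 J.
Q = ΔU + W = 9090 J.

9090 J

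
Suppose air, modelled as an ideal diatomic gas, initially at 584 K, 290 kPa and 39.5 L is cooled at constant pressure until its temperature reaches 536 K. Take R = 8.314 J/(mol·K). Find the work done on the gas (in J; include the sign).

n = P₁V₁/(RT₁) = 290×39.5/(8.314×584) = 2.36 mol.
Isobaric: P stays 290 kPa; V/T = const ⇒ T₂ = 536 K, V₂ = 36.3 L.
W = PΔV = 290×(36.3−39.5) kPa·L = -942 J.
Work done on the gas = −W_by = 942 J.

942 J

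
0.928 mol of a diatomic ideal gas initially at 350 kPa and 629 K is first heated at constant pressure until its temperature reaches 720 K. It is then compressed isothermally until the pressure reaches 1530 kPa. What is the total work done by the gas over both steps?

-7490 J

V₁ = nRT₁/P₁ = 0.928×8.314×629/350 = 13.9 L.
Step 1 — Isobaric: P stays 350 kPa; V/T = const ⇒ T₂ = 720 K, V₂ = 15.9 L.
W = PΔV = 350×(15.9−13.9) kPa·L = 702 J.
ΔU = nCvΔT = 0.928×20.8×(720−629) = 1760 J.
Q = ΔU + W = nCpΔT = 2460 J.
State after step 1: P = 350 kPa, V = 15.9 L, T = 720 K.
Step 2 — Isothermal: T stays 720 K; PV = const ⇒ V₂ = 3.63 L, P₂ = 1530 kPa.
ΔU = 0 (ideal gas, T constant).
W = nRT ln(V₂/V₁) = 0.928×8.314×720×ln(0.229) = -8190 J.
Q = ΔU + W = -8190 J.
Net over both steps: W = -7490 J, Q = -5740 J, ΔU = 1760 J.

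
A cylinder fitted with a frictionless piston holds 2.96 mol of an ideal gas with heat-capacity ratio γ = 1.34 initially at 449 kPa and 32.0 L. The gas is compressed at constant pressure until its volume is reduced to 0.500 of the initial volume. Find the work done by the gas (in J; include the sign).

-7180 J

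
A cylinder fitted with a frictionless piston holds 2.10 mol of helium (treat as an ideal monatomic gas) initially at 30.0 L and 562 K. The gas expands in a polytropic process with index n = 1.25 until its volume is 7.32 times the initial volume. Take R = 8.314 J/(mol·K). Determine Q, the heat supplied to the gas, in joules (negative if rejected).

9620 J

P₁ = nRT₁/V₁ = 2.10×8.314×562/30.0 = 327 kPa.
Polytropic n=1.25: T₂ = T₁(V₁/V₂)^(n−1) = 562×(0.137)^0.25 = 342 K; P₂ = P₁(V₁/V₂)^n = 27.2 kPa.
W = (P₁V₁−P₂V₂)/(n−1) = (327×30.0−27.2×220)/0.25 = 15400 J.
ΔU = nCvΔT = 2.10×12.5×(342−562) = -5770 J.
Q = ΔU + W = 9620 J.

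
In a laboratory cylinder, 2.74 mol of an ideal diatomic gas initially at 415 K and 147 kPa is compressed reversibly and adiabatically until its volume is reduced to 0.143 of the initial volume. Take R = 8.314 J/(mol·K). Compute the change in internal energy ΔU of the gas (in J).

V₁ = nRT₁/P₁ = 2.74×8.314×415/147 = 64.3 L.
Adiabatic: TV^(γ−1) = const ⇒ T₂ = 415×(6.99)^0.400 = 903 K; PV^γ = const ⇒ P₂ = 2240 kPa.
For an ideal gas ΔU = nCvΔT with Cv = (5/2)R = 20.8 J/(mol·K).
ΔU = 2.74×20.8×(903−415) = 27800 J.

27800 J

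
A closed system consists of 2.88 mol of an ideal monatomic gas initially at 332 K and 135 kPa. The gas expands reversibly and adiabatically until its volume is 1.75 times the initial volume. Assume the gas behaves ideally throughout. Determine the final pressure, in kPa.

53.1 kPa

V₁ = nRT₁/P₁ = 2.88×8.314×332/135 = 58.9 L.
Adiabatic: TV^(γ−1) = const ⇒ T₂ = 332×(0.571)^0.667 = 229 K; PV^γ = const ⇒ P₂ = 53.1 kPa.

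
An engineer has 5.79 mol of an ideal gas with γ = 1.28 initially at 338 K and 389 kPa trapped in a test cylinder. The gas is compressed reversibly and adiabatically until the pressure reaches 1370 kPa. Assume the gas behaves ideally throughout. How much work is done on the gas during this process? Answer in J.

V₁ = nRT₁/P₁ = 5.79×8.314×338/389 = 41.8 L.
Adiabatic: T₂/T₁ = (P₂/P₁)^((γ−1)/γ) ⇒ T₂ = 338×(3.52)^0.219 = 445 K; V₂ = 15.6 L.
ΔU = nCvΔT = 5.79×29.7×(445−338) = 18400 J.
Q = 0 for an adiabatic process, so W = −ΔU = -18400 J.
Work done on the gas = −W_by = 18400 J.

18400 J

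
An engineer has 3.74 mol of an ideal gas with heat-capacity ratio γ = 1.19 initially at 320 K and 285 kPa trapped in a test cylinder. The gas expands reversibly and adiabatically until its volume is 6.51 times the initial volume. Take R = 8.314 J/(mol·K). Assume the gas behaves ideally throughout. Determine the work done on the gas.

V₁ = nRT₁/P₁ = 3.74×8.314×320/285 = 34.9 L.
Adiabatic: TV^(γ−1) = const ⇒ T₂ = 320×(0.154)^0.190 = 224 K; PV^γ = const ⇒ P₂ = 30.7 kPa.
ΔU = nCvΔT = 3.74×43.8×(224−320) = -15700 J.
Q = 0 for an adiabatic process, so W = −ΔU = 15700 J.
Work done on the gas = −W_by = -15700 J.

-15700 J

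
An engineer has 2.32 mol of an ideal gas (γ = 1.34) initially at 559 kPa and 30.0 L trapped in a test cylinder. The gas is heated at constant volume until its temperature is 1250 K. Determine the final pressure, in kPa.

T₁ = P₁V₁/(nR) = 559×30.0/(2.32×8.314) = 869 K.
Isochoric: V stays 30.0 L; P/T = const ⇒ T₂ = 1250 K, P₂ = 804 kPa.

804 kPa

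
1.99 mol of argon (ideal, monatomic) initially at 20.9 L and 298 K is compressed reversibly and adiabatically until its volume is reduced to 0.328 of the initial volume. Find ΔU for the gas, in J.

8150 J

P₁ = nRT₁/V₁ = 1.99×8.314×298/20.9 = 236 kPa.
Adiabatic: TV^(γ−1) = const ⇒ T₂ = 298×(3.05)^0.667 = 627 K; PV^γ = const ⇒ P₂ = 1510 kPa.
For an ideal gas ΔU = nCvΔT with Cv = (3/2)R = 12.5 J/(mol·K).
ΔU = 1.99×12.5×(627−298) = 8150 J.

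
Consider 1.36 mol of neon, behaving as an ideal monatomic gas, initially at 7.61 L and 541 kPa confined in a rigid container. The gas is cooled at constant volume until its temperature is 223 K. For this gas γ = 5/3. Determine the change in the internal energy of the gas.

T₁ = P₁V₁/(nR) = 541×7.61/(1.36×8.314) = 364 K.
Isochoric: V stays 7.61 L; P/T = const ⇒ T₂ = 223 K, P₂ = 331 kPa.
For an ideal gas ΔU = nCvΔT with Cv = (3/2)R = 12.5 J/(mol·K).
ΔU = 1.36×12.5×(223−364) = -2390 J.

-2390 J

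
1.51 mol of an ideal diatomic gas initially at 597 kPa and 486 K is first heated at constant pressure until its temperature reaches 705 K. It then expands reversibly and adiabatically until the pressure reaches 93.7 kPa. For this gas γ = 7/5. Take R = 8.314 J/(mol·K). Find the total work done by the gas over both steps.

11800 J

V₁ = nRT₁/P₁ = 1.51×8.314×486/597 = 10.2 L.
Step 1 — Isobaric: P stays 597 kPa; V/T = const ⇒ T₂ = 705 K, V₂ = 14.8 L.
W = PΔV = 597×(14.8−10.2) kPa·L = 2750 J.
ΔU = nCvΔT = 1.51×20.8×(705−486) = 6870 J.
Q = ΔU + W = nCpΔT = 9620 J.
State after step 1: P = 597 kPa, V = 14.8 L, T = 705 K.
Step 2 — Adiabatic: T₂/T₁ = (P₂/P₁)^((γ−1)/γ) ⇒ T₂ = 705×(0.157)^0.286 = 415 K; V₂ = 55.6 L.
ΔU = nCvΔT = 1.51×20.8×(415−705) = -9090 J.
Q = 0 for an adiabatic process, so W = −ΔU = 9090 J.
Net over both steps: W = 11800 J, Q = 9620 J, ΔU = -2220 J.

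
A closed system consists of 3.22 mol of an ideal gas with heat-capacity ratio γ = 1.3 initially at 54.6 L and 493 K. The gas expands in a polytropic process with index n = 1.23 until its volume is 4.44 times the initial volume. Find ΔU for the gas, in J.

-12800 J

P₁ = nRT₁/V₁ = 3.22×8.314×493/54.6 = 242 kPa.
Polytropic n=1.23: T₂ = T₁(V₁/V₂)^(n−1) = 493×(0.225)^0.23 = 350 K; P₂ = P₁(V₁/V₂)^n = 38.6 kPa.
For an ideal gas ΔU = nCvΔT with Cv = R/(γ−1) = 27.7 J/(mol·K).
ΔU = 3.22×27.7×(350−493) = -12800 J.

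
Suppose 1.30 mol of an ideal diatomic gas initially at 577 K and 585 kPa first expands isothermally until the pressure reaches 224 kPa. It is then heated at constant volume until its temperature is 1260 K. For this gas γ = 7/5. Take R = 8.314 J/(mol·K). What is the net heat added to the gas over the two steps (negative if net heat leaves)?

24400 J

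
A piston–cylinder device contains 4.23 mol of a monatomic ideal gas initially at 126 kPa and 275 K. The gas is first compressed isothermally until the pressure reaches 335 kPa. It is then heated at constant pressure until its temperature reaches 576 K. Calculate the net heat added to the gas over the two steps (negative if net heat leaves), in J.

V₁ = nRT₁/P₁ = 4.23×8.314×275/126 = 76.8 L.
Step 1 — Isothermal: T stays 275 K; PV = const ⇒ V₂ = 28.9 L, P₂ = 335 kPa.
ΔU = 0 (ideal gas, T constant).
W = nRT ln(V₂/V₁) = 4.23×8.314×275×ln(0.376) = -9460 J.
Q = ΔU + W = -9460 J.
State after step 1: P = 335 kPa, V = 28.9 L, T = 275 K.
Step 2 — Isobaric: P stays 335 kPa; V/T = const ⇒ T₂ = 576 K, V₂ = 60.5 L.
W = PΔV = 335×(60.5−28.9) kPa·L = 10600 J.
ΔU = nCvΔT = 4.23×12.5×(576−275) = 15900 J.
Q = ΔU + W = nCpΔT = 26500 J.
Net over both steps: W = 1130 J, Q = 17000 J, ΔU = 15900 J.

17000 J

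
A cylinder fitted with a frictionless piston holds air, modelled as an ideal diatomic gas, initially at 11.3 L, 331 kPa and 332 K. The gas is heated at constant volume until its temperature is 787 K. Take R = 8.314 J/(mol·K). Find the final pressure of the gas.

785 kPa

Isochoric: V stays 11.3 L; P/T = const ⇒ T₂ = 787 K, P₂ = 785 kPa.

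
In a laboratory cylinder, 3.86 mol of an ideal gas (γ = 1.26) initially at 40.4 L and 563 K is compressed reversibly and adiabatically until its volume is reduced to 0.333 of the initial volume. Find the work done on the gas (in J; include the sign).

P₁ = nRT₁/V₁ = 3.86×8.314×563/40.4 = 447 kPa.
Adiabatic: TV^(γ−1) = const ⇒ T₂ = 563×(3.00)^0.260 = 749 K; PV^γ = const ⇒ P₂ = 1790 kPa.
ΔU = nCvΔT = 3.86×32.0×(749−563) = 23000 J.
Q = 0 for an adiabatic process, so W = −ΔU = -23000 J.
Work done on the gas = −W_by = 23000 J.

23000 J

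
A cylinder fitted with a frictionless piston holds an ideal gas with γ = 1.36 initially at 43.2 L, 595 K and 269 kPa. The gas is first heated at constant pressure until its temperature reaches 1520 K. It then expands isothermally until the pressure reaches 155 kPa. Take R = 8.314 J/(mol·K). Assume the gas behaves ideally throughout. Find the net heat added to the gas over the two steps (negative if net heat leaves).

84600 J

n = P₁V₁/(RT₁) = 269×43.2/(8.314×595) = 2.35 mol.
Step 1 — Isobaric: P stays 269 kPa; V/T = const ⇒ T₂ = 1520 K, V₂ = 110 L.
W = PΔV = 269×(110−43.2) kPa·L = 18100 J.
ΔU = nCvΔT = 2.35×23.1×(1520−595) = 50200 J.
Q = ΔU + W = nCpΔT = 68200 J.
State after step 1: P = 269 kPa, V = 110 L, T = 1520 K.
Step 2 — Isothermal: T stays 1520 K; PV = const ⇒ V₂ = 192 L, P₂ = 155 kPa.
ΔU = 0 (ideal gas, T constant).
W = nRT ln(V₂/V₁) = 2.35×8.314×1520×ln(1.74) = 16400 J.
Q = ΔU + W = 16400 J.
Net over both steps: W = 34400 J, Q = 84600 J, ΔU = 50200 J.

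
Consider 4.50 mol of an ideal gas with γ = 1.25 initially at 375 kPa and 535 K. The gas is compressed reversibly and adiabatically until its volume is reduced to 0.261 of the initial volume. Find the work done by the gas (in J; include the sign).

-32000 J

V₁ = nRT₁/P₁ = 4.50×8.314×535/375 = 53.4 L.
Adiabatic: TV^(γ−1) = const ⇒ T₂ = 535×(3.83)^0.250 = 749 K; PV^γ = const ⇒ P₂ = 2010 kPa.
ΔU = nCvΔT = 4.50×33.3×(749−535) = 32000 J.
Q = 0 for an adiabatic process, so W = −ΔU = -32000 J.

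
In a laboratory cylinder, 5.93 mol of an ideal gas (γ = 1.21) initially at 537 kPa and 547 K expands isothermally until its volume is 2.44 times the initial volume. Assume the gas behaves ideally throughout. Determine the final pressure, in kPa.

V₁ = nRT₁/P₁ = 5.93×8.314×547/537 = 50.2 L.
Isothermal: T stays 547 K; PV = const ⇒ V₂ = 123 L, P₂ = 220 kPa.

220 kPa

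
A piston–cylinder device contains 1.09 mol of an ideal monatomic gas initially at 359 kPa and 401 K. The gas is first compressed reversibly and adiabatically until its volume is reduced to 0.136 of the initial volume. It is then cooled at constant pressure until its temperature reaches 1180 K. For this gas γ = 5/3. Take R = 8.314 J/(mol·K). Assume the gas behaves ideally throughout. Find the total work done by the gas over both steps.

-18200 J

V₁ = nRT₁/P₁ = 1.09×8.314×401/359 = 10.1 L.
Step 1 — Adiabatic: TV^(γ−1) = const ⇒ T₂ = 401×(7.35)^0.667 = 1520 K; PV^γ = const ⇒ P₂ = 9980 kPa.
ΔU = nCvΔT = 1.09×12.5×(1520−401) = 15200 J.
Q = 0 for an adiabatic process, so W = −ΔU = -15200 J.
State after step 1: P = 9980 kPa, V = 1.38 L, T = 1520 K.
Step 2 — Isobaric: P stays 9980 kPa; V/T = const ⇒ T₂ = 1180 K, V₂ = 1.07 L.
W = PΔV = 9980×(1.07−1.38) kPa·L = -3050 J.
ΔU = nCvΔT = 1.09×12.5×(1180−1520) = -4570 J.
Q = ΔU + W = nCpΔT = -7620 J.
Net over both steps: W = -18200 J, Q = -7620 J, ΔU = 10600 J.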